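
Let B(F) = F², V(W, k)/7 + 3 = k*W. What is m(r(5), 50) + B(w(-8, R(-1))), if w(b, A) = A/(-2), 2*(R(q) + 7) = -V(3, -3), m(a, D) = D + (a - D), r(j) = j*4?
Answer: 1305/4 ≈ 326.25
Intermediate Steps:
r(j) = 4*j
m(a, D) = a
V(W, k) = -21 + 7*W*k (V(W, k) = -21 + 7*(k*W) = -21 + 7*(W*k) = -21 + 7*W*k)
R(q) = 35 (R(q) = -7 + (-(-21 + 7*3*(-3)))/2 = -7 + (-(-21 - 63))/2 = -7 + (-1*(-84))/2 = -7 + (½)*84 = -7 + 42 = 35)
w(b, A) = -A/2 (w(b, A) = A*(-½) = -A/2)
m(r(5), 50) + B(w(-8, R(-1))) = 4*5 + (-½*35)² = 20 + (-35/2)² = 20 + 1225/4 = 1305/4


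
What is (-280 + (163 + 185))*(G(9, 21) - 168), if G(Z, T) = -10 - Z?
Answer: -12716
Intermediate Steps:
(-280 + (163 + 185))*(G(9, 21) - 168) = (-280 + (163 + 185))*((-10 - 1*9) - 168) = (-280 + 348)*((-10 - 9) - 168) = 68*(-19 - 168) = 68*(-187) = -12716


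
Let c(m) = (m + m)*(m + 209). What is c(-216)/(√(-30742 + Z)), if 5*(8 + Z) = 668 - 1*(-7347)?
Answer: -3024*I*√29147/29147 ≈ -17.713*I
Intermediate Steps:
Z = 1595 (Z = -8 + (668 - 1*(-7347))/5 = -8 + (668 + 7347)/5 = -8 + (⅕)*8015 = -8 + 1603 = 1595)
c(m) = 2*m*(209 + m) (c(m) = (2*m)*(209 + m) = 2*m*(209 + m))
c(-216)/(√(-30742 + Z)) = (2*(-216)*(209 - 216))/(√(-30742 + 1595)) = (2*(-216)*(-7))/(√(-29147)) = 3024/((I*√29147)) = 3024*(-I*√29147/29147) = -3024*I*√29147/29147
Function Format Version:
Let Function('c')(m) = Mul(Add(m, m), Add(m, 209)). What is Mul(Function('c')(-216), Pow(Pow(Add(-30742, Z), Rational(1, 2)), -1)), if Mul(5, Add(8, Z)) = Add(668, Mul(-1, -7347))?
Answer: Mul(Rational(-3024, 29147), I, Pow(29147, Rational(1, 2))) ≈ Mul(-17.713, I)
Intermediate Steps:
Z = 1595 (Z = Add(-8, Mul(Rational(1, 5), Add(668, Mul(-1, -7347)))) = Add(-8, Mul(Rational(1, 5), Add(668, 7347))) = Add(-8, Mul(Rational(1, 5), 8015)) = Add(-8, 1603) = 1595)
Function('c')(m) = Mul(2, m, Add(209, m)) (Function('c')(m) = Mul(Mul(2, m), Add(209, m)) = Mul(2, m, Add(209, m)))
Mul(Function('c')(-216), Pow(Pow(Add(-30742, Z), Rational(1, 2)), -1)) = Mul(Mul(2, -216, Add(209, -216)), Pow(Pow(Add(-30742, 1595), Rational(1, 2)), -1)) = Mul(Mul(2, -216, -7), Pow(Pow(-29147, Rational(1, 2)), -1)) = Mul(3024, Pow(Mul(I, Pow(29147, Rational(1, 2))), -1)) = Mul(3024, Mul(Rational(-1, 29147), I, Pow(29147, Rational(1, 2)))) = Mul(Rational(-3024, 29147), I, Pow(29147, Rational(1, 2)))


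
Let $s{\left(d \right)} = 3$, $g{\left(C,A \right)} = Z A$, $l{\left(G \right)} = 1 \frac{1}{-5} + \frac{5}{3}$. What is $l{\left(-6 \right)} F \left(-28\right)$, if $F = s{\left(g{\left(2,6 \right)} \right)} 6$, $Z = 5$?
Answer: $- \frac{3696}{5} \approx -739.2$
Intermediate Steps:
$l{\left(G \right)} = \frac{22}{15}$ ($l{\left(G \right)} = 1 \left(- \frac{1}{5}\right) + 5 \cdot \frac{1}{3} = - \frac{1}{5} + \frac{5}{3} = \frac{22}{15}$)
$g{\left(C,A \right)} = 5 A$
$F = 18$ ($F = 3 \cdot 6 = 18$)
$l{\left(-6 \right)} F \left(-28\right) = \frac{22}{15} \cdot 18 \left(-28\right) = \frac{132}{5} \left(-28\right) = - \frac{3696}{5}$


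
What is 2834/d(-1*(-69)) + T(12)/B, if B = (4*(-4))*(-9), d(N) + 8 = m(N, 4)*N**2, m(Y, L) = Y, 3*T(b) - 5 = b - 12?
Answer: 2866793/141912432 ≈ 0.020201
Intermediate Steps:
T(b) = -7/3 + b/3 (T(b) = 5/3 + (b - 12)/3 = 5/3 + (-12 + b)/3 = 5/3 + (-4 + b/3) = -7/3 + b/3)
d(N) = -8 + N**3 (d(N) = -8 + N*N**2 = -8 + N**3)
B = 144 (B = -16*(-9) = 144)
2834/d(-1*(-69)) + T(12)/B = 2834/(-8 + (-1*(-69))**3) + (-7/3 + (1/3)*12)/144 = 2834/(-8 + 69**3) + (-7/3 + 4)*(1/144) = 2834/(-8 + 328509) + (5/3)*(1/144) = 2834/328501 + 5/432 = 2866793/141912432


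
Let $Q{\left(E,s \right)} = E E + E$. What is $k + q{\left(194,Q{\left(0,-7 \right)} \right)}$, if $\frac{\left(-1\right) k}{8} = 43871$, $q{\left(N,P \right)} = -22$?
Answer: $-350990$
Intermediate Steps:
$Q{\left(E,s \right)} = E + E^{2}$ ($Q{\left(E,s \right)} = E^{2} + E = E + E^{2}$)
$k = -350968$ ($k = \left(-8\right) 43871 = -350968$)
$k + q{\left(194,Q{\left(0,-7 \right)} \right)} = -350968 - 22 = -350990$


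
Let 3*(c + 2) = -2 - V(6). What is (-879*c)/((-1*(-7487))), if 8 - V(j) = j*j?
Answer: -5860/7487 ≈ -0.78269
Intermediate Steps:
V(j) = 8 - j² (V(j) = 8 - j*j = 8 - j²)
c = 20/3 (c = -2 + (-2 - (8 - 1*6²))/3 = -2 + (-2 - (8 - 1*36))/3 = -2 + (-2 - (8 - 36))/3 = -2 + (-2 - 1*(-28))/3 = -2 + (-2 + 28)/3 = -2 + (⅓)*26 = -2 + 26/3 = 20/3 ≈ 6.6667)
(-879*c)/((-1*(-7487))) = (-879*20/3)/((-1*(-7487))) = -5860/7487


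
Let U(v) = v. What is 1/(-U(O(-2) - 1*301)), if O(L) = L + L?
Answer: 1/305 ≈ 0.0032787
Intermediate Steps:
O(L) = 2*L
1/(-U(O(-2) - 1*301)) = 1/(-(2*(-2) - 1*301)) = 1/(-(-4 - 301)) = 1/(-1*(-305)) = 1/305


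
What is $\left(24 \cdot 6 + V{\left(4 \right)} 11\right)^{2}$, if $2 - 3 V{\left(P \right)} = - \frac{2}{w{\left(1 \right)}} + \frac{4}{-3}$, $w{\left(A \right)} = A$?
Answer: $\frac{2166784}{81} \approx 26750.0$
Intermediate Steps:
$V{\left(P \right)} = \frac{16}{9}$ ($V{\left(P \right)} = \frac{2}{3} - \frac{- \frac{2}{1} + \frac{4}{-3}}{3} = \frac{2}{3} - \frac{\left(-2\right) 1 + 4 \left(- \frac{1}{3}\right)}{3} = \frac{2}{3} - \frac{-2 - \frac{4}{3}}{3} = \frac{2}{3} - - \frac{10}{9} = \frac{2}{3} + \frac{10}{9} = \frac{16}{9}$)
$\left(24 \cdot 6 + V{\left(4 \right)} 11\right)^{2} = \left(24 \cdot 6 + \frac{16}{9} \cdot 11\right)^{2} = \left(144 + \frac{176}{9}\right)^{2} = \left(\frac{1472}{9}\right)^{2} = \frac{2166784}{81}$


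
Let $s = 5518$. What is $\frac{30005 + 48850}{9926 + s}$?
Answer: $\frac{26285}{5148} \approx 5.1059$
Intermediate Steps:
$\frac{30005 + 48850}{9926 + s} = \frac{30005 + 48850}{9926 + 5518} = \frac{78855}{15444} = 78855 \cdot \frac{1}{15444} = \frac{26285}{5148}$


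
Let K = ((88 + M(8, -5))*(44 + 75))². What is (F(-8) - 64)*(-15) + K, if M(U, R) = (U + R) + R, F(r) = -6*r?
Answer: 104734996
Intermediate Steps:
M(U, R) = U + 2*R (M(U, R) = (R + U) + R = U + 2*R)
K = 104734756 (K = ((88 + (8 + 2*(-5)))*(44 + 75))² = ((88 + (8 - 10))*119)² = ((88 - 2)*119)² = (86*119)² = 10234² = 104734756)
(F(-8) - 64)*(-15) + K = (-6*(-8) - 64)*(-15) + 104734756 = (48 - 64)*(-15) + 104734756 = -16*(-15) + 104734756 = 240 + 104734756 = 104734996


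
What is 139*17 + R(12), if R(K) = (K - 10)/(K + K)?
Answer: 28357/12 ≈ 2363.1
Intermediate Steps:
R(K) = (-10 + K)/(2*K) (R(K) = (-10 + K)/((2*K)) = (-10 + K)*(1/(2*K)) = (-10 + K)/(2*K))
139*17 + R(12) = 139*17 + (1/2)*(-10 + 12)/12 = 2363 + (1/2)*(1/12)*2 = 2363 + 1/12 = 28357/12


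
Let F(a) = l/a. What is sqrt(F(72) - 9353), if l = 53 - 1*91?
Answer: I*sqrt(336727)/6 ≈ 96.714*I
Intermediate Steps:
l = -38 (l = 53 - 91 = -38)
F(a) = -38/a
sqrt(F(72) - 9353) = sqrt(-38/72 - 9353) = sqrt(-38*1/72 - 9353) = sqrt(-19/36 - 9353) = sqrt(-336727/36) = I*sqrt(336727)/6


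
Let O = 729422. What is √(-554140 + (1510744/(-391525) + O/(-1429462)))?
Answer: I*√1735749906232498373521842049/55967010955 ≈ 744.41*I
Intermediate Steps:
√(-554140 + (1510744/(-391525) + O/(-1429462))) = √(-554140 + (1510744/(-391525) + 729422/(-1429462))) = √(-554140 + (1510744*(-1/391525) + 729422*(-1/1429462))) = √(-554140 + (-1510744/391525 - 364711/714731)) = √(-554140 - 1222569044139/279835054775) = √(-155069019822062639/279835054775) = I*√1735749906232498373521842049/55967010955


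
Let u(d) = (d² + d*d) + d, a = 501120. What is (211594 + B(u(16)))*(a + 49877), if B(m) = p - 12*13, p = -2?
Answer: 116500601692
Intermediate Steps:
u(d) = d + 2*d² (u(d) = (d² + d²) + d = 2*d² + d = d + 2*d²)
B(m) = -158 (B(m) = -2 - 12*13 = -2 - 156 = -158)
(211594 + B(u(16)))*(a + 49877) = (211594 - 158)*(501120 + 49877) = 211436*550997 = 116500601692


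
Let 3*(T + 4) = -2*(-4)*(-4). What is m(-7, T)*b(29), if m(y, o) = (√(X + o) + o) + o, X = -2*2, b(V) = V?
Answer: -2552/3 + 58*I*√42/3 ≈ -850.67 + 125.29*I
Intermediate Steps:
X = -4
T = -44/3 (T = -4 + (-2*(-4)*(-4))/3 = -4 + (8*(-4))/3 = -4 + (⅓)*(-32) = -4 - 32/3 = -44/3 ≈ -14.667)
m(y, o) = √(-4 + o) + 2*o (m(y, o) = (√(-4 + o) + o) + o = (o + √(-4 + o)) + o = √(-4 + o) + 2*o)
m(-7, T)*b(29) = (√(-4 - 44/3) + 2*(-44/3))*29 = (√(-56/3) - 88/3)*29 = (2*I*√42/3 - 88/3)*29 = (-88/3 + 2*I*√42/3)*29 = -2552/3 + 58*I*√42/3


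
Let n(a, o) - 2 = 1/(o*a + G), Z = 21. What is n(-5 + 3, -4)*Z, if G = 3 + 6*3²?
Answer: 2751/65 ≈ 42.323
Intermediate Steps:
G = 57 (G = 3 + 6*9 = 3 + 54 = 57)
n(a, o) = 2 + 1/(57 + a*o) (n(a, o) = 2 + 1/(o*a + 57) = 2 + 1/(a*o + 57) = 2 + 1/(57 + a*o))
n(-5 + 3, -4)*Z = ((115 + 2*(-5 + 3)*(-4))/(57 + (-5 + 3)*(-4)))*21 = ((115 + 2*(-2)*(-4))/(57 - 2*(-4)))*21 = ((115 + 16)/(57 + 8))*21 = (131/65)*21 = 2751/65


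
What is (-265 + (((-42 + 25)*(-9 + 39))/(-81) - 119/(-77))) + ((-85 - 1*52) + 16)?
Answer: -112313/297 ≈ -378.16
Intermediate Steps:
(-265 + (((-42 + 25)*(-9 + 39))/(-81) - 119/(-77))) + ((-85 - 1*52) + 16) = (-265 + (-17*30*(-1/81) - 119*(-1/77))) + ((-85 - 52) + 16) = (-265 + (-510*(-1/81) + 17/11)) + (-137 + 16) = (-265 + (170/27 + 17/11)) - 121 = (-265 + 2329/297) - 121 = -76376/297 - 121 = -112313/297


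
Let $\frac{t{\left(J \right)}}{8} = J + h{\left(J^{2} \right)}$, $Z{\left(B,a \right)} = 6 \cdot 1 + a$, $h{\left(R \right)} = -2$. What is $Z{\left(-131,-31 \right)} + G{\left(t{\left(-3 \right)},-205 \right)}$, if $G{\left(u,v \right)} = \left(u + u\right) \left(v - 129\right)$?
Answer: $26695$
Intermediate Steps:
$Z{\left(B,a \right)} = 6 + a$
$t{\left(J \right)} = -16 + 8 J$ ($t{\left(J \right)} = 8 \left(J - 2\right) = 8 \left(-2 + J\right) = -16 + 8 J$)
$G{\left(u,v \right)} = 2 u \left(-129 + v\right)$
$Z{\left(-131,-31 \right)} + G{\left(t{\left(-3 \right)},-205 \right)} = \left(6 - 31\right) + 2 \left(-16 + 8 \left(-3\right)\right) \left(-129 - 205\right) = -25 + 2 \left(-16 - 24\right) \left(-334\right) = -25 + 2 \left(-40\right) \left(-334\right) = -25 + 26720 = 26695$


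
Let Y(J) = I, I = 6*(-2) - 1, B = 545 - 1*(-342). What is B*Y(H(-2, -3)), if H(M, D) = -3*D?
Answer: -11531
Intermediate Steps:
B = 887 (B = 545 + 342 = 887)
I = -13 (I = -12 - 1 = -13)
Y(J) = -13
B*Y(H(-2, -3)) = 887*(-13) = -11531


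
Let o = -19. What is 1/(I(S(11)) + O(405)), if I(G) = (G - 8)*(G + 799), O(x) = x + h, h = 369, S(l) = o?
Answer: -1/20286 ≈ -4.9295e-5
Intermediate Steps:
S(l) = -19
O(x) = 369 + x (O(x) = x + 369 = 369 + x)
I(G) = (-8 + G)*(799 + G)
1/(I(S(11)) + O(405)) = 1/((-6392 + (-19)² + 791*(-19)) + (369 + 405)) = 1/((-6392 + 361 - 15029) + 774) = 1/(-21060 + 774) = 1/(-20286) = -1/20286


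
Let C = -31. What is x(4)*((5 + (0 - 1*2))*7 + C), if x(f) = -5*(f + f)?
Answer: 400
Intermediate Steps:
x(f) = -10*f
x(4)*((5 + (0 - 1*2))*7 + C) = (-10*4)*((5 + (0 - 1*2))*7 - 31) = -40*((5 + (0 - 2))*7 - 31) = -40*((5 - 2)*7 - 31) = -40*(3*7 - 31) = -40*(21 - 31) = -40*(-10) = 400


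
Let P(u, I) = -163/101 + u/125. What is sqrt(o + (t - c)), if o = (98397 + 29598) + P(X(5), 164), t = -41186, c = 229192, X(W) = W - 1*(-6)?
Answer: I*sqrt(907790342695)/2525 ≈ 377.34*I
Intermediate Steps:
X(W) = 6 + W (X(W) = W + 6 = 6 + W)
P(u, I) = -163/101 + u/125 (P(u, I) = -163*1/101 + u*(1/125) = -163/101 + u/125)
o = 1615917611/12625 (o = (98397 + 29598) + (-163/101 + (6 + 5)/125) = 127995 + (-163/101 + (1/125)*11) = 127995 + (-163/101 + 11/125) = 127995 - 19264/12625 = 1615917611/12625 ≈ 1.2799e+5)
sqrt(o + (t - c)) = sqrt(1615917611/12625 + (-41186 - 1*229192)) = sqrt(1615917611/12625 + (-41186 - 229192)) = sqrt(1615917611/12625 - 270378) = sqrt(-1797604639/12625) = I*sqrt(907790342695)/2525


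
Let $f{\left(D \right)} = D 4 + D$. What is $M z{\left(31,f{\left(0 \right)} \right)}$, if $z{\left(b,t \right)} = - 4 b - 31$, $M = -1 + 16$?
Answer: $-2325$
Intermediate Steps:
$M = 15$
$f{\left(D \right)} = 5 D$ ($f{\left(D \right)} = 4 D + D = 5 D$)
$z{\left(b,t \right)} = -31 - 4 b$
$M z{\left(31,f{\left(0 \right)} \right)} = 15 \left(-31 - 124\right) = 15 \left(-155\right) = -2325$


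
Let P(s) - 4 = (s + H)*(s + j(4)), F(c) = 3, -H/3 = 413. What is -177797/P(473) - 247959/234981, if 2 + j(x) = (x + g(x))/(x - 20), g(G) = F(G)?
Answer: -42308559841/75287259675 ≈ -0.56196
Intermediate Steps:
H = -1239 (H = -3*413 = -1239)
g(G) = 3
j(x) = -2 + (3 + x)/(-20 + x) (j(x) = -2 + (x + 3)/(x - 20) = -2 + (3 + x)/(-20 + x))
P(s) = 4 + (-1239 + s)*(-39/16 + s) (P(s) = 4 + (s - 1239)*(s + (43 - 1*4)/(-20 + 4)) = 4 + (-1239 + s)*(s + (43 - 4)/(-16)) = 4 + (-1239 + s)*(s - 1/16*39) = 4 + (-1239 + s)*(s - 39/16) = 4 + (-1239 + s)*(-39/16 + s))
-177797/P(473) - 247959/234981 = -177797/(48385/16 + 473² - 19863/16*473) - 247959/234981 = -177797/(48385/16 + 223729 - 9395199/16) - 247959*1/234981 = -177797/(-2883575/8) - 27551/26109 = -177797*(-8/2883575) - 27551/26109 = 1422376/2883575 - 27551/26109 = -42308559841/75287259675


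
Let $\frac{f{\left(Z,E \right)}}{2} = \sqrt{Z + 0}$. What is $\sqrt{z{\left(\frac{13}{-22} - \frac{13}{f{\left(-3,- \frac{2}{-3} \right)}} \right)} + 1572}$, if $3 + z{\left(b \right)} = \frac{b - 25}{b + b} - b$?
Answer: $\frac{\sqrt{1155844404 - \frac{46718100}{-3 + 11 i \sqrt{3}} - 1595022 i \sqrt{3}}}{858} \approx 39.631 - 0.0063397 i$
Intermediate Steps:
$f{\left(Z,E \right)} = 2 \sqrt{Z}$ ($f{\left(Z,E \right)} = 2 \sqrt{Z + 0} = 2 \sqrt{Z}$)
$z{\left(b \right)} = -3 - b + \frac{-25 + b}{2 b}$ ($z{\left(b \right)} = -3 - \left(b - \frac{b - 25}{b + b}\right) = -3 - \left(b - \frac{-25 + b}{2 b}\right) = -3 - b + \frac{-25 + b}{2 b}$)
$\sqrt{z{\left(\frac{13}{-22} - \frac{13}{f{\left(-3,- \frac{2}{-3} \right)}} \right)} + 1572} = \sqrt{\left(- \frac{5}{2} - \left(\frac{13}{-22} - \frac{13}{2 \sqrt{-3}}\right) - \frac{25}{2 \left(\frac{13}{-22} - \frac{13}{2 \sqrt{-3}}\right)}\right) + 1572} = \sqrt{\left(- \frac{5}{2} - \left(13 \left(- \frac{1}{22}\right) - \frac{13}{2 i \sqrt{3}}\right) - \frac{25}{2 \left(13 \left(- \frac{1}{22}\right) - \frac{13}{2 i \sqrt{3}}\right)}\right) + 1572} = \sqrt{\left(- \frac{5}{2} - \left(- \frac{13}{22} - \frac{13}{2 i \sqrt{3}}\right) - \frac{25}{2 \left(- \frac{13}{22} - \frac{13}{2 i \sqrt{3}}\right)}\right) + 1572} = \sqrt{\left(- \frac{5}{2} - \left(- \frac{13}{22} - 13 \left(- \frac{i \sqrt{3}}{6}\right)\right) - \frac{25}{2 \left(- \frac{13}{22} - 13 \left(- \frac{i \sqrt{3}}{6}\right)\right)}\right) + 1572} = \sqrt{\left(- \frac{5}{2} - \left(- \frac{13}{22} + \frac{13 i \sqrt{3}}{6}\right) - \frac{25}{2 \left(- \frac{13}{22} + \frac{13 i \sqrt{3}}{6}\right)}\right) + 1572} = \sqrt{\left(- \frac{5}{2} + \left(\frac{13}{22} - \frac{13 i \sqrt{3}}{6}\right) - \frac{25}{2 \left(- \frac{13}{22} + \frac{13 i \sqrt{3}}{6}\right)}\right) + 1572} = \sqrt{\left(- \frac{21}{11} - \frac{25}{2 \left(- \frac{13}{22} + \frac{13 i \sqrt{3}}{6}\right)} - \frac{13 i \sqrt{3}}{6}\right) + 1572} = \sqrt{\frac{17271}{11} - \frac{25}{2 \left(- \frac{13}{22} + \frac{13 i \sqrt{3}}{6}\right)} - \frac{13 i \sqrt{3}}{6}}$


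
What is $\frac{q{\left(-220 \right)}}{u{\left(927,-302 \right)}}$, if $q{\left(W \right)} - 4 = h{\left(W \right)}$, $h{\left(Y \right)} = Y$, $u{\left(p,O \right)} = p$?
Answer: $- \frac{24}{103} \approx -0.23301$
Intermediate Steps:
$q{\left(W \right)} = 4 + W$
$\frac{q{\left(-220 \right)}}{u{\left(927,-302 \right)}} = \frac{4 - 220}{927} = \left(-216\right) \frac{1}{927} = - \frac{24}{103}$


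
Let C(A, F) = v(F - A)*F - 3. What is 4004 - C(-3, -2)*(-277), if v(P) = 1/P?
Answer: 2619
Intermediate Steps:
v(P) = 1/P
C(A, F) = -3 + F/(F - A) (C(A, F) = F/(F - A) - 3 = -3 + F/(F - A))
4004 - C(-3, -2)*(-277) = 4004 - (-3*(-3) + 2*(-2))/(-3 - 1*(-2))*(-277) = 4004 - (9 - 4)/(-3 + 2)*(-277) = 4004 - 5/(-1)*(-277) = 4004 - (-1*5)*(-277) = 4004 - (-5)*(-277) = 4004 - 1*1385 = 4004 - 1385 = 2619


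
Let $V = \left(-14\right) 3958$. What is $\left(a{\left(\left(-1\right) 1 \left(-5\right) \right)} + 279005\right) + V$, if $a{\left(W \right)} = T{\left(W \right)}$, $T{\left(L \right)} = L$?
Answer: $223598$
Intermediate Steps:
$V = -55412$
$a{\left(W \right)} = W$
$\left(a{\left(\left(-1\right) 1 \left(-5\right) \right)} + 279005\right) + V = \left(\left(-1\right) 1 \left(-5\right) + 279005\right) - 55412 = \left(\left(-1\right) \left(-5\right) + 279005\right) - 55412 = \left(5 + 279005\right) - 55412 = 279010 - 55412 = 223598$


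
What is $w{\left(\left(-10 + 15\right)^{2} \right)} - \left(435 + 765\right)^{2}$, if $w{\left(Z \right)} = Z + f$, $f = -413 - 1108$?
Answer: $-1441496$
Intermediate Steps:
$f = -1521$ ($f = -413 - 1108 = -1521$)
$w{\left(Z \right)} = -1521 + Z$ ($w{\left(Z \right)} = Z - 1521 = -1521 + Z$)
$w{\left(\left(-10 + 15\right)^{2} \right)} - \left(435 + 765\right)^{2} = \left(-1521 + \left(-10 + 15\right)^{2}\right) - \left(435 + 765\right)^{2} = \left(-1521 + 5^{2}\right) - 1200^{2} = \left(-1521 + 25\right) - 1440000 = -1496 - 1440000 = -1441496$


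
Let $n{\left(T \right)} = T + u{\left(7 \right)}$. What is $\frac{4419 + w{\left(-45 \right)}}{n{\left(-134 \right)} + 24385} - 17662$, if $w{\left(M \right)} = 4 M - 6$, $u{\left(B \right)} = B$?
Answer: $- \frac{142813521}{8086} \approx -17662.0$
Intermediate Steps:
$n{\left(T \right)} = 7 + T$ ($n{\left(T \right)} = T + 7 = 7 + T$)
$w{\left(M \right)} = -6 + 4 M$
$\frac{4419 + w{\left(-45 \right)}}{n{\left(-134 \right)} + 24385} - 17662 = \frac{4419 + \left(-6 + 4 \left(-45\right)\right)}{\left(7 - 134\right) + 24385} - 17662 = \frac{4419 - 186}{-127 + 24385} - 17662 = \frac{4419 - 186}{24258} - 17662 = 4233 \cdot \frac{1}{24258} - 17662 = \frac{1411}{8086} - 17662 = - \frac{142813521}{8086}$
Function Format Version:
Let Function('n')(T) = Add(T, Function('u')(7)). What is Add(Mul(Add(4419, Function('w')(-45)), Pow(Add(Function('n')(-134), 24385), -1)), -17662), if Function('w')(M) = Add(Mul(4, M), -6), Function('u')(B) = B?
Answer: Rational(-142813521, 8086) ≈ -17662.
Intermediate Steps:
Function('n')(T) = Add(7, T) (Function('n')(T) = Add(T, 7) = Add(7, T))
Function('w')(M) = Add(-6, Mul(4, M))
Add(Mul(Add(4419, Function('w')(-45)), Pow(Add(Function('n')(-134), 24385), -1)), -17662) = Add(Mul(Add(4419, Add(-6, Mul(4, -45))), Pow(Add(Add(7, -134), 24385), -1)), -17662) = Add(Mul(Add(4419, Add(-6, -180)), Pow(Add(-127, 24385), -1)), -17662) = Add(Mul(Add(4419, -186), Pow(24258, -1)), -17662) = Add(Mul(4233, Rational(1, 24258)), -17662) = Add(Rational(1411, 8086), -17662) = Rational(-142813521, 8086)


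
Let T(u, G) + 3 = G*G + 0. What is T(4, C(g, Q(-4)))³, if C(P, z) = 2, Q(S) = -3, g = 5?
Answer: 1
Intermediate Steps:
T(u, G) = -3 + G² (T(u, G) = -3 + (G*G + 0) = -3 + (G² + 0) = -3 + G²)
T(4, C(g, Q(-4)))³ = (-3 + 2²)³ = (-3 + 4)³ = 1³ = 1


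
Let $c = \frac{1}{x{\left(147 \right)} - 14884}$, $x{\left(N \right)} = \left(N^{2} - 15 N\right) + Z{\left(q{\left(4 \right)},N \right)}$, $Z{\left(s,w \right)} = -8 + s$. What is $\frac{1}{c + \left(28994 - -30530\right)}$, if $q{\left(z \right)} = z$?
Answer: $\frac{4516}{268810385} \approx 1.68 \cdot 10^{-5}$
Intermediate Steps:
$x{\left(N \right)} = -4 + N^{2} - 15 N$ ($x{\left(N \right)} = \left(N^{2} - 15 N\right) + \left(-8 + 4\right) = \left(N^{2} - 15 N\right) - 4 = -4 + N^{2} - 15 N$)
$c = \frac{1}{4516}$ ($c = \frac{1}{\left(-4 + 147^{2} - 2205\right) - 14884} = \frac{1}{\left(-4 + 21609 - 2205\right) - 14884} = \frac{1}{19400 - 14884} = \frac{1}{4516} \approx 0.00022143$)
$\frac{1}{c + \left(28994 - -30530\right)} = \frac{1}{\frac{1}{4516} + \left(28994 - -30530\right)} = \frac{1}{\frac{1}{4516} + \left(28994 + 30530\right)} = \frac{1}{\frac{1}{4516} + 59524} = \frac{1}{\frac{268810385}{4516}} = \frac{4516}{268810385}$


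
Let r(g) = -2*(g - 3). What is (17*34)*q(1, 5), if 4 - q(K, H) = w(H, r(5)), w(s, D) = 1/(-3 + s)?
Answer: 2023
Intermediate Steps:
r(g) = 6 - 2*g (r(g) = -2*(-3 + g) = 6 - 2*g)
q(K, H) = 4 - 1/(-3 + H)
(17*34)*q(1, 5) = (17*34)*((-13 + 4*5)/(-3 + 5)) = 578*((-13 + 20)/2) = 578*((1/2)*7) = 578*(7/2) = 2023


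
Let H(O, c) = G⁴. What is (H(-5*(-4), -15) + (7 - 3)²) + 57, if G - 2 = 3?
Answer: 698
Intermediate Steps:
G = 5 (G = 2 + 3 = 5)
H(O, c) = 625 (H(O, c) = 5⁴ = 625)
(H(-5*(-4), -15) + (7 - 3)²) + 57 = (625 + (7 - 3)²) + 57 = (625 + 4²) + 57 = (625 + 16) + 57 = 641 + 57 = 698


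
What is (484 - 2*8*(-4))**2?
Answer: 300304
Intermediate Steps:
(484 - 2*8*(-4))**2 = (484 - 16*(-4))**2 = (484 + 64)**2 = 548**2 = 300304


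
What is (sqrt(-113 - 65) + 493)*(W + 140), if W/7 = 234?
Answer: 876554 + 1778*I*sqrt(178) ≈ 8.7655e+5 + 23721.0*I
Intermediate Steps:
W = 1638 (W = 7*234 = 1638)
(sqrt(-113 - 65) + 493)*(W + 140) = (sqrt(-113 - 65) + 493)*(1638 + 140) = (sqrt(-178) + 493)*1778 = (I*sqrt(178) + 493)*1778 = (493 + I*sqrt(178))*1778 = 876554 + 1778*I*sqrt(178)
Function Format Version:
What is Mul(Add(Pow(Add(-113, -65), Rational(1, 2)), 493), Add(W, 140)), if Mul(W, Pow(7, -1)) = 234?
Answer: Add(876554, Mul(1778, I, Pow(178, Rational(1, 2)))) ≈ Add(8.7655e+5, Mul(23721., I))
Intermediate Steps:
W = 1638 (W = Mul(7, 234) = 1638)
Mul(Add(Pow(Add(-113, -65), Rational(1, 2)), 493), Add(W, 140)) = Mul(Add(Pow(Add(-113, -65), Rational(1, 2)), 493), Add(1638, 140)) = Mul(Add(Pow(-178, Rational(1, 2)), 493), 1778) = Mul(Add(Mul(I, Pow(178, Rational(1, 2))), 493), 1778) = Mul(Add(493, Mul(I, Pow(178, Rational(1, 2)))), 1778) = Add(876554, Mul(1778, I, Pow(178, Rational(1, 2))))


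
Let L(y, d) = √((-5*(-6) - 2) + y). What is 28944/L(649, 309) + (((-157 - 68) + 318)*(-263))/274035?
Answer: -8153/91345 + 28944*√677/677 ≈ 1112.3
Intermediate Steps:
L(y, d) = √(28 + y) (L(y, d) = √((30 - 2) + y) = √(28 + y))
28944/L(649, 309) + (((-157 - 68) + 318)*(-263))/274035 = 28944/(√(28 + 649)) + (((-157 - 68) + 318)*(-263))/274035 = 28944/(√677) + ((-225 + 318)*(-263))*(1/274035) = 28944*(√677/677) + (93*(-263))*(1/274035) = 28944*√677/677 - 24459*1/274035 = 28944*√677/677 - 8153/91345 = -8153/91345 + 28944*√677/677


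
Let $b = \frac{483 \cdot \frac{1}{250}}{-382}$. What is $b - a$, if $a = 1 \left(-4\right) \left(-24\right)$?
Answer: $- \frac{9168483}{95500} \approx -96.005$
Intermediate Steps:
$b = - \frac{483}{95500}$ ($b = 483 \cdot \frac{1}{250} \left(- \frac{1}{382}\right) = \frac{483}{250} \left(- \frac{1}{382}\right) = - \frac{483}{95500} \approx -0.0050576$)
$a = 96$ ($a = \left(-4\right) \left(-24\right) = 96$)
$b - a = - \frac{483}{95500} - 96 = - \frac{9168483}{95500}$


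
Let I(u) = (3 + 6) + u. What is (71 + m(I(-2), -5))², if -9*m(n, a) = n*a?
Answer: 454276/81 ≈ 5608.3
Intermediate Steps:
I(u) = 9 + u
m(n, a) = -a*n/9 (m(n, a) = -n*a/9 = -a*n/9)
(71 + m(I(-2), -5))² = (71 - ⅑*(-5)*(9 - 2))² = (71 - ⅑*(-5)*7)² = (71 + 35/9)² = (674/9)² = 454276/81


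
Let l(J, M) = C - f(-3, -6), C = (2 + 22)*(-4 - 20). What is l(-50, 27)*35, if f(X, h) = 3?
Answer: -20265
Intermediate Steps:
C = -576 (C = 24*(-24) = -576)
l(J, M) = -579 (l(J, M) = -576 - 1*3 = -576 - 3 = -579)
l(-50, 27)*35 = -579*35 = -20265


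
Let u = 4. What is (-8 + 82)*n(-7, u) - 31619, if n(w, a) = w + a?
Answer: -31841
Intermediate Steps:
n(w, a) = a + w
(-8 + 82)*n(-7, u) - 31619 = (-8 + 82)*(4 - 7) - 31619 = 74*(-3) - 31619 = -222 - 31619 = -31841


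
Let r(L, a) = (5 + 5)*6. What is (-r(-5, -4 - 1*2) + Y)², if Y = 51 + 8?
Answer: 1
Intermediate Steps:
r(L, a) = 60 (r(L, a) = 10*6 = 60)
Y = 59
(-r(-5, -4 - 1*2) + Y)² = (-1*60 + 59)² = (-60 + 59)² = (-1)² = 1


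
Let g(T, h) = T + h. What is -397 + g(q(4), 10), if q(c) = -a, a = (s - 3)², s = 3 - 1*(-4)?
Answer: -403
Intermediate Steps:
s = 7 (s = 3 + 4 = 7)
a = 16 (a = (7 - 3)² = 4² = 16)
q(c) = -16 (q(c) = -1*16 = -16)
-397 + g(q(4), 10) = -397 + (-16 + 10) = -397 - 6 = -403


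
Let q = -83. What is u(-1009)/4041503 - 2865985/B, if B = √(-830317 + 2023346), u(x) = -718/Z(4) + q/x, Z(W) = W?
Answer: -362065/8155753054 - 2865985*√1193029/1193029 ≈ -2623.9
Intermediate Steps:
u(x) = -359/2 - 83/x (u(x) = -718/4 - 83/x = -718*¼ - 83/x = -359/2 - 83/x)
B = √1193029 ≈ 1092.3
u(-1009)/4041503 - 2865985/B = (-359/2 - 83/(-1009))/4041503 - 2865985*√1193029/1193029 = (-359/2 - 83*(-1/1009))*(1/4041503) - 2865985*√1193029/1193029 = (-359/2 + 83/1009)*(1/4041503) - 2865985*√1193029/1193029 = -362065/2018*1/4041503 - 2865985*√1193029/1193029 = -362065/8155753054 - 2865985*√1193029/1193029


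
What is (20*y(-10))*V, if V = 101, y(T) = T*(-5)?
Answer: 101000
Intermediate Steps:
y(T) = -5*T
(20*y(-10))*V = (20*(-5*(-10)))*101 = (20*50)*101 = 1000*101 = 101000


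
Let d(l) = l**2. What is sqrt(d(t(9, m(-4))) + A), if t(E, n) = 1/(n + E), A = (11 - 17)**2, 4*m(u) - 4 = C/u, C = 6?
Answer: 2*sqrt(53377)/77 ≈ 6.0009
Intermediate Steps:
m(u) = 1 + 3/(2*u) (m(u) = 1 + (6/u)/4 = 1 + 3/(2*u))
A = 36 (A = (-6)**2 = 36)
t(E, n) = 1/(E + n)
sqrt(d(t(9, m(-4))) + A) = sqrt((1/(9 + (3/2 - 4)/(-4)))**2 + 36) = sqrt((1/(9 - 1/4*(-5/2)))**2 + 36) = sqrt((1/(9 + 5/8))**2 + 36) = sqrt((1/(77/8))**2 + 36) = sqrt((8/77)**2 + 36) = sqrt(64/5929 + 36) = sqrt(213508/5929) = 2*sqrt(53377)/77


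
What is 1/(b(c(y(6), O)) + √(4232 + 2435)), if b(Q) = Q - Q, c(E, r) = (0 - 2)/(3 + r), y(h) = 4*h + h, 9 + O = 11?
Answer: √6667/6667 ≈ 0.012247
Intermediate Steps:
O = 2 (O = -9 + 11 = 2)
y(h) = 5*h
c(E, r) = -2/(3 + r)
b(Q) = 0
1/(b(c(y(6), O)) + √(4232 + 2435)) = 1/(0 + √(4232 + 2435)) = 1/(0 + √6667) = 1/(√6667) = √6667/6667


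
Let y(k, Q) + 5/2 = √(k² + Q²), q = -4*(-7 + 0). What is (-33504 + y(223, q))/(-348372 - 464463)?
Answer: 67013/1625670 - √50513/812835 ≈ 0.040945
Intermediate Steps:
q = 28 (q = -4*(-7) = 28)
y(k, Q) = -5/2 + √(Q² + k²) (y(k, Q) = -5/2 + √(k² + Q²) = -5/2 + √(Q² + k²))
(-33504 + y(223, q))/(-348372 - 464463) = (-33504 + (-5/2 + √(28² + 223²)))/(-348372 - 464463) = (-33504 + (-5/2 + √(784 + 49729)))/(-812835) = (-33504 + (-5/2 + √50513))*(-1/812835) = (-67013/2 + √50513)*(-1/812835) = 67013/1625670 - √50513/812835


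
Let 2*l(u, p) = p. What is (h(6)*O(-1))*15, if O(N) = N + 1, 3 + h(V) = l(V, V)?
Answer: 0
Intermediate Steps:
l(u, p) = p/2
h(V) = -3 + V/2
O(N) = 1 + N
(h(6)*O(-1))*15 = ((-3 + (1/2)*6)*(1 - 1))*15 = ((-3 + 3)*0)*15 = (0*0)*15 = 0*15 = 0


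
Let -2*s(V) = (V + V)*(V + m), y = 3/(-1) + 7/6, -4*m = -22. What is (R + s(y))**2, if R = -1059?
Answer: 358761481/324 ≈ 1.1073e+6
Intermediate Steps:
m = 11/2 (m = -1/4*(-22) = 11/2 ≈ 5.5000)
y = -11/6 (y = 3*(-1) + 7*(1/6) = -3 + 7/6 = -11/6 ≈ -1.8333)
s(V) = -V*(11/2 + V) (s(V) = -(V + V)*(V + 11/2)/2 = -2*V*(11/2 + V)/2 = -V*(11/2 + V))
(R + s(y))**2 = (-1059 - 1/2*(-11/6)*(11 + 2*(-11/6)))**2 = (-1059 - 1/2*(-11/6)*(11 - 11/3))**2 = (-1059 - 1/2*(-11/6)*22/3)**2 = (-1059 + 121/18)**2 = (-18941/18)**2 = 358761481/324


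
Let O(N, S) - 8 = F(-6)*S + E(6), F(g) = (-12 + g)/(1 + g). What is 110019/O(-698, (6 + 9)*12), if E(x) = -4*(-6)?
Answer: 110019/680 ≈ 161.79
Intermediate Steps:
E(x) = 24
F(g) = (-12 + g)/(1 + g)
O(N, S) = 32 + 18*S/5 (O(N, S) = 8 + (((-12 - 6)/(1 - 6))*S + 24) = 8 + ((-18/(-5))*S + 24) = 8 + ((-⅕*(-18))*S + 24) = 8 + (18*S/5 + 24) = 8 + (24 + 18*S/5) = 32 + 18*S/5)
110019/O(-698, (6 + 9)*12) = 110019/(32 + 18*((6 + 9)*12)/5) = 110019/(32 + 18*(15*12)/5) = 110019/(32 + (18/5)*180) = 110019/(32 + 648) = 110019/680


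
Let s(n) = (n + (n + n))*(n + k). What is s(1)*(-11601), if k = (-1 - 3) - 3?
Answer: 208818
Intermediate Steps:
k = -7 (k = -4 - 3 = -7)
s(n) = 3*n*(-7 + n) (s(n) = (n + (n + n))*(n - 7) = (n + 2*n)*(-7 + n) = (3*n)*(-7 + n) = 3*n*(-7 + n))
s(1)*(-11601) = (3*1*(-7 + 1))*(-11601) = (3*1*(-6))*(-11601) = -18*(-11601) = 208818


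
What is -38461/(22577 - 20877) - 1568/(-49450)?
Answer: -37984617/1681300 ≈ -22.592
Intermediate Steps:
-38461/(22577 - 20877) - 1568/(-49450) = -38461/1700 - 1568*(-1/49450) = -38461*1/1700 + 784/24725 = -38461/1700 + 784/24725 = -37984617/1681300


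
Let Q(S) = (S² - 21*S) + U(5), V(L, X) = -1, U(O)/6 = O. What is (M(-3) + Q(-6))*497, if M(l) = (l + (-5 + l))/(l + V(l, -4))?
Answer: 387163/4 ≈ 96791.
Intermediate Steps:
U(O) = 6*O
Q(S) = 30 + S² - 21*S (Q(S) = (S² - 21*S) + 6*5 = (S² - 21*S) + 30 = 30 + S² - 21*S)
M(l) = (-5 + 2*l)/(-1 + l) (M(l) = (l + (-5 + l))/(l - 1) = (-5 + 2*l)/(-1 + l))
(M(-3) + Q(-6))*497 = ((-5 + 2*(-3))/(-1 - 3) + (30 + (-6)² - 21*(-6)))*497 = ((-5 - 6)/(-4) + (30 + 36 + 126))*497 = (-¼*(-11) + 192)*497 = (11/4 + 192)*497 = (779/4)*497 = 387163/4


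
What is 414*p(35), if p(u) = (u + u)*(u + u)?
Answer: 2028600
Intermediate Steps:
p(u) = 4*u**2 (p(u) = (2*u)*(2*u) = 4*u**2)
414*p(35) = 414*(4*35**2) = 414*(4*1225) = 414*4900 = 2028600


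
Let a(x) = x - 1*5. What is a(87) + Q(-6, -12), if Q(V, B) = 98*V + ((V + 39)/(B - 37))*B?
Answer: -24398/49 ≈ -497.92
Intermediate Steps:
a(x) = -5 + x (a(x) = x - 5 = -5 + x)
Q(V, B) = 98*V + B*(39 + V)/(-37 + B) (Q(V, B) = 98*V + ((39 + V)/(-37 + B))*B = 98*V + B*(39 + V)/(-37 + B))
a(87) + Q(-6, -12) = (-5 + 87) + (-3626*(-6) + 39*(-12) + 99*(-12)*(-6))/(-37 - 12) = 82 + (21756 - 468 + 7128)/(-49) = 82 - 1/49*28416 = 82 - 28416/49 = -24398/49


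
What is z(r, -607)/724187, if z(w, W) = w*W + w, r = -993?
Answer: 601758/724187 ≈ 0.83094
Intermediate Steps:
z(w, W) = w + W*w (z(w, W) = W*w + w = w + W*w)
z(r, -607)/724187 = -993*(1 - 607)/724187 = -993*(-606)*(1/724187) = 601758*(1/724187) = 601758/724187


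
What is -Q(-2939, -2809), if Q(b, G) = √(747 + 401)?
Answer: -2*√287 ≈ -33.882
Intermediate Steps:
Q(b, G) = 2*√287 (Q(b, G) = √1148 = 2*√287)
-Q(-2939, -2809) = -2*√287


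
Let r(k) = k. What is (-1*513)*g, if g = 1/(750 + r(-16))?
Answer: -513/734 ≈ -0.69891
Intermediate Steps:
g = 1/734 (g = 1/(750 - 16) = 1/734 ≈ 0.0013624)
(-1*513)*g = -1*513*(1/734) = -513*1/734 = -513/734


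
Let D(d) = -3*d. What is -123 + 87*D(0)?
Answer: -123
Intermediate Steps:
-123 + 87*D(0) = -123 + 87*(-3*0) = -123 + 87*0 = -123 + 0 = -123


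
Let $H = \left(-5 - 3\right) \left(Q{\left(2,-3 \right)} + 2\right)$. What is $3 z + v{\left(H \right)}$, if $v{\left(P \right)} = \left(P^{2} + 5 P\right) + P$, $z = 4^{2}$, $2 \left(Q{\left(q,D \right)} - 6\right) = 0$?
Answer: $3760$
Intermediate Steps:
$Q{\left(q,D \right)} = 6$ ($Q{\left(q,D \right)} = 6 + \frac{1}{2} \cdot 0 = 6 + 0 = 6$)
$H = -64$ ($H = \left(-5 - 3\right) \left(6 + 2\right) = \left(-8\right) 8 = -64$)
$z = 16$
$v{\left(P \right)} = P^{2} + 6 P$
$3 z + v{\left(H \right)} = 3 \cdot 16 - 64 \left(6 - 64\right) = 48 - -3712 = 48 + 3712 = 3760$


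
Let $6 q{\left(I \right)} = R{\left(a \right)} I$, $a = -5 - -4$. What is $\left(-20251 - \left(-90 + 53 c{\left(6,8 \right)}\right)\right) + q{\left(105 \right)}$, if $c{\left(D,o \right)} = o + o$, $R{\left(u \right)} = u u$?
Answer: $- \frac{41983}{2} \approx -20992.0$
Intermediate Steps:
$a = -1$ ($a = -5 + 4 = -1$)
$R{\left(u \right)} = u^{2}$
$c{\left(D,o \right)} = 2 o$
$q{\left(I \right)} = \frac{I}{6}$ ($q{\left(I \right)} = \frac{\left(-1\right)^{2} I}{6} = \frac{1 I}{6} = \frac{I}{6}$)
$\left(-20251 - \left(-90 + 53 c{\left(6,8 \right)}\right)\right) + q{\left(105 \right)} = \left(-20251 + \left(- 53 \cdot 2 \cdot 8 + 90\right)\right) + \frac{1}{6} \cdot 105 = \left(-20251 + \left(\left(-53\right) 16 + 90\right)\right) + \frac{35}{2} = \left(-20251 + \left(-848 + 90\right)\right) + \frac{35}{2} = \left(-20251 - 758\right) + \frac{35}{2} = -21009 + \frac{35}{2} = - \frac{41983}{2}$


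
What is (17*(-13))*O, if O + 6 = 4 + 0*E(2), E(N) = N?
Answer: 442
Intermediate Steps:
O = -2 (O = -6 + (4 + 0*2) = -6 + (4 + 0) = -6 + 4 = -2)
(17*(-13))*O = (17*(-13))*(-2) = -221*(-2) = 442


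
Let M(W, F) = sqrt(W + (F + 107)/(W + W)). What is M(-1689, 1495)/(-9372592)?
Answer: -3*I*sqrt(59501218)/5276769296 ≈ -4.3855e-6*I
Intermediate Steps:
M(W, F) = sqrt(W + (107 + F)/(2*W)) (M(W, F) = sqrt(W + (107 + F)/((2*W))) = sqrt(W + (107 + F)*(1/(2*W))) = sqrt(W + (107 + F)/(2*W)))
M(-1689, 1495)/(-9372592) = (sqrt(2)*sqrt((107 + 1495 + 2*(-1689)**2)/(-1689))/2)/(-9372592) = (sqrt(2)*sqrt(-(107 + 1495 + 2*2852721)/1689)/2)*(-1/9372592) = (sqrt(2)*sqrt(-(107 + 1495 + 5705442)/1689)/2)*(-1/9372592) = (sqrt(2)*sqrt(-1/1689*5707044)/2)*(-1/9372592) = (sqrt(2)*sqrt(-1902348/563)/2)*(-1/9372592) = (sqrt(2)*(6*I*sqrt(29750609)/563)/2)*(-1/9372592) = (3*I*sqrt(59501218)/563)*(-1/9372592) = -3*I*sqrt(59501218)/5276769296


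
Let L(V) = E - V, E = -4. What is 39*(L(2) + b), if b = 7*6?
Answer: 1404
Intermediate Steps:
b = 42
L(V) = -4 - V
39*(L(2) + b) = 39*((-4 - 1*2) + 42) = 39*((-4 - 2) + 42) = 39*(-6 + 42) = 39*36 = 1404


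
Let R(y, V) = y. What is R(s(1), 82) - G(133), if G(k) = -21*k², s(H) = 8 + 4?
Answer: 371481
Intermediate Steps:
s(H) = 12
R(s(1), 82) - G(133) = 12 - (-21)*133² = 12 - (-21)*17689 = 12 - 1*(-371469) = 12 + 371469 = 371481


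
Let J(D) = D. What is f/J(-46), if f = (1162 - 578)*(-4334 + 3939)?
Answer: 115340/23 ≈ 5014.8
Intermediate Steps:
f = -230680 (f = 584*(-395) = -230680)
f/J(-46) = -230680/(-46) = -230680*(-1/46) = 115340/23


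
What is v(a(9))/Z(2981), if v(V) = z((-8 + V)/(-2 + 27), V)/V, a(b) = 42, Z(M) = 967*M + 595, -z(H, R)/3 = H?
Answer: -17/504563850 ≈ -3.3692e-8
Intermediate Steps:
z(H, R) = -3*H
Z(M) = 595 + 967*M
v(V) = (24/25 - 3*V/25)/V (v(V) = (-3*(-8 + V)/(-2 + 27))/V = (-3*(-8 + V)/25)/V = (-3*(-8/25 + V/25))/V = (24/25 - 3*V/25)/V)
v(a(9))/Z(2981) = ((3/25)*(8 - 1*42)/42)/(595 + 967*2981) = ((3/25)*(1/42)*(8 - 42))/(595 + 2882627) = ((3/25)*(1/42)*(-34))/2883222 = -17/175*1/2883222 = -17/504563850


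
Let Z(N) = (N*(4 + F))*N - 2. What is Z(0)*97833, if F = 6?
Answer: -195666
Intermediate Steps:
Z(N) = -2 + 10*N**2 (Z(N) = (N*(4 + 6))*N - 2 = (N*10)*N - 2 = (10*N)*N - 2 = 10*N**2 - 2 = -2 + 10*N**2)
Z(0)*97833 = (-2 + 10*0**2)*97833 = (-2 + 10*0)*97833 = (-2 + 0)*97833 = -2*97833 = -195666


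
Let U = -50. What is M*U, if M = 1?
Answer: -50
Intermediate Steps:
M*U = 1*(-50) = -50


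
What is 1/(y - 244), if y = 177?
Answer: -1/67 ≈ -0.014925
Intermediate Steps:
1/(y - 244) = 1/(177 - 244) = 1/(-67) = -1/67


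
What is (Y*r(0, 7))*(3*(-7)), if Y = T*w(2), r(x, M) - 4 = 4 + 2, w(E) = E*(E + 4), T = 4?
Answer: -10080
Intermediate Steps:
w(E) = E*(4 + E)
r(x, M) = 10 (r(x, M) = 4 + (4 + 2) = 4 + 6 = 10)
Y = 48 (Y = 4*(2*(4 + 2)) = 4*(2*6) = 4*12 = 48)
(Y*r(0, 7))*(3*(-7)) = (48*10)*(3*(-7)) = 480*(-21) = -10080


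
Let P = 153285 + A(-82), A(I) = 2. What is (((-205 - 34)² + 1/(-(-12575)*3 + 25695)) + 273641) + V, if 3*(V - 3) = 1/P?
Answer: 3215519226452527/9721461540 ≈ 3.3077e+5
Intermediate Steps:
P = 153287 (P = 153285 + 2 = 153287)
V = 1379584/459861 (V = 3 + (⅓)/153287 = 3 + (⅓)*(1/153287) = 3 + 1/459861 = 1379584/459861 ≈ 3.0000)
(((-205 - 34)² + 1/(-(-12575)*3 + 25695)) + 273641) + V = (((-205 - 34)² + 1/(-(-12575)*3 + 25695)) + 273641) + 1379584/459861 = (((-239)² + 1/(-503*(-75) + 25695)) + 273641) + 1379584/459861 = ((57121 + 1/(37725 + 25695)) + 273641) + 1379584/459861 = ((57121 + 1/63420) + 273641) + 1379584/459861 = (3622613821/63420 + 273641) + 1379584/459861 = 20976926041/63420 + 1379584/459861 = 3215519226452527/9721461540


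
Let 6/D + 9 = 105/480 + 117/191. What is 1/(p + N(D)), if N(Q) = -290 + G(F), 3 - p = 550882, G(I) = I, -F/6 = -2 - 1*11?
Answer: -1/551091 ≈ -1.8146e-6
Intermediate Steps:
F = 78 (F = -6*(-2 - 1*11) = -6*(-2 - 11) = -6*(-13) = 78)
p = -550879 (p = 3 - 1*550882 = 3 - 550882 = -550879)
D = -36672/49927 (D = 6/(-9 + (105/480 + 117/191)) = 6/(-9 + (105*(1/480) + 117*(1/191))) = 6/(-9 + (7/32 + 117/191)) = 6/(-9 + 5081/6112) = 6/(-49927/6112) = 6*(-6112/49927) = -36672/49927 ≈ -0.73451)
N(Q) = -212 (N(Q) = -290 + 78 = -212)
1/(p + N(D)) = 1/(-550879 - 212) = 1/(-551091) = -1/551091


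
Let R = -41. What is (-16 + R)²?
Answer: 3249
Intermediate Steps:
(-16 + R)² = (-16 - 41)² = (-57)² = 3249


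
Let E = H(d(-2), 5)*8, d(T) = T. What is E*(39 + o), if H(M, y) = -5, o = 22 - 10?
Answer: -2040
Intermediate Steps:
o = 12
E = -40 (E = -5*8 = -40)
E*(39 + o) = -40*(39 + 12) = -40*51 = -2040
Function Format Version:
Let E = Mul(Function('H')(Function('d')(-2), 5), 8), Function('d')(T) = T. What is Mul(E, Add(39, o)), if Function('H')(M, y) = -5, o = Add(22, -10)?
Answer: -2040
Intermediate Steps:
o = 12
E = -40 (E = Mul(-5, 8) = -40)
Mul(E, Add(39, o)) = Mul(-40, Add(39, 12)) = Mul(-40, 51) = -2040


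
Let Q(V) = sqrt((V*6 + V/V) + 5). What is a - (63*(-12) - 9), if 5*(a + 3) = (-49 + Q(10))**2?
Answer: 6277/5 - 98*sqrt(66)/5 ≈ 1096.2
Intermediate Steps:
Q(V) = sqrt(6 + 6*V) (Q(V) = sqrt((6*V + 1) + 5) = sqrt((1 + 6*V) + 5) = sqrt(6 + 6*V))
a = -3 + (-49 + sqrt(66))**2/5 (a = -3 + (-49 + sqrt(6 + 6*10))**2/5 = -3 + (-49 + sqrt(6 + 60))**2/5 = -3 + (-49 + sqrt(66))**2/5 ≈ 331.17)
a - (63*(-12) - 9) = (2452/5 - 98*sqrt(66)/5) - (63*(-12) - 9) = (2452/5 - 98*sqrt(66)/5) - (-756 - 9) = (2452/5 - 98*sqrt(66)/5) - 1*(-765) = (2452/5 - 98*sqrt(66)/5) + 765 = 6277/5 - 98*sqrt(66)/5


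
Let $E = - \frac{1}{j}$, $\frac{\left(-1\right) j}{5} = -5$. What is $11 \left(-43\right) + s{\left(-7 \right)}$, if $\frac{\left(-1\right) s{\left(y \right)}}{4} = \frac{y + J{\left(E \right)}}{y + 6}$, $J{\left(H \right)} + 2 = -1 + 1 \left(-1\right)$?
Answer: $-517$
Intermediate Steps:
$j = 25$ ($j = \left(-5\right) \left(-5\right) = 25$)
$E = - \frac{1}{25} \approx -0.04$
$J{\left(H \right)} = -4$ ($J{\left(H \right)} = -2 + \left(-1 + 1 \left(-1\right)\right) = -2 - 2 = -4$)
$s{\left(y \right)} = - \frac{4 \left(-4 + y\right)}{6 + y}$ ($s{\left(y \right)} = - 4 \frac{y - 4}{y + 6} = - 4 \frac{-4 + y}{6 + y} = - \frac{4 \left(-4 + y\right)}{6 + y}$)
$11 \left(-43\right) + s{\left(-7 \right)} = 11 \left(-43\right) + \frac{4 \left(4 - -7\right)}{6 - 7} = -473 + \frac{4 \left(4 + 7\right)}{-1} = -473 + 4 \left(-1\right) 11 = -473 - 44 = -517$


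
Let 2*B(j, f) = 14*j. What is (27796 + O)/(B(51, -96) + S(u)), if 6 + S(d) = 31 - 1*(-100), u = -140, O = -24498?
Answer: 1649/241 ≈ 6.8423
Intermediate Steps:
B(j, f) = 7*j (B(j, f) = (14*j)/2 = 7*j)
S(d) = 125 (S(d) = -6 + (31 - 1*(-100)) = -6 + (31 + 100) = -6 + 131 = 125)
(27796 + O)/(B(51, -96) + S(u)) = (27796 - 24498)/(7*51 + 125) = 3298/(357 + 125) = 3298/482 = 3298*(1/482) = 1649/241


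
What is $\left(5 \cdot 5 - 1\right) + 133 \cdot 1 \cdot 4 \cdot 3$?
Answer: $1620$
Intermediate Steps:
$\left(5 \cdot 5 - 1\right) + 133 \cdot 1 \cdot 4 \cdot 3 = \left(25 - 1\right) + 133 \cdot 4 \cdot 3 = 24 + 133 \cdot 12 = 24 + 1596 = 1620$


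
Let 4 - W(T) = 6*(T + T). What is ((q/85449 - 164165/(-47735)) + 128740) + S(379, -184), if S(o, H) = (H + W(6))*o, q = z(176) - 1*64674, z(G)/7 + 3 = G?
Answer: 27112253896652/815781603 ≈ 33235.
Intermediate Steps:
z(G) = -21 + 7*G
W(T) = 4 - 12*T (W(T) = 4 - 6*(T + T) = 4 - 6*2*T = 4 - 12*T)
q = -63463 (q = (-21 + 7*176) - 1*64674 = (-21 + 1232) - 64674 = 1211 - 64674 = -63463)
S(o, H) = o*(-68 + H) (S(o, H) = (H + (4 - 12*6))*o = (H + (4 - 72))*o = (H - 68)*o = (-68 + H)*o = o*(-68 + H))
((q/85449 - 164165/(-47735)) + 128740) + S(379, -184) = ((-63463/85449 - 164165/(-47735)) + 128740) + 379*(-68 - 184) = ((-63463*1/85449 - 164165*(-1/47735)) + 128740) + 379*(-252) = ((-63463/85449 + 32833/9547) + 128740) - 95508 = (2199665756/815781603 + 128740) - 95508 = 105025923235976/815781603 - 95508 = 27112253896652/815781603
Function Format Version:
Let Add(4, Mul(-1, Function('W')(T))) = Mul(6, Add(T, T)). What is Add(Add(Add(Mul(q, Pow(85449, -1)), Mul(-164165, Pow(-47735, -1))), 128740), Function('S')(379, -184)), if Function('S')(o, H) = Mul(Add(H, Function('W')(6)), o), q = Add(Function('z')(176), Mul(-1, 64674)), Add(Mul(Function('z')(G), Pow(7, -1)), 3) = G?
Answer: Rational(27112253896652, 815781603) ≈ 33235.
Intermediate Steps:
Function('z')(G) = Add(-21, Mul(7, G))
Function('W')(T) = Add(4, Mul(-12, T)) (Function('W')(T) = Add(4, Mul(-1, Mul(6, Add(T, T)))) = Add(4, Mul(-1, Mul(6, Mul(2, T)))) = Add(4, Mul(-1, Mul(12, T))) = Add(4, Mul(-12, T)))
q = -63463 (q = Add(Add(-21, Mul(7, 176)), Mul(-1, 64674)) = Add(Add(-21, 1232), -64674) = Add(1211, -64674) = -63463)
Function('S')(o, H) = Mul(o, Add(-68, H)) (Function('S')(o, H) = Mul(Add(H, Add(4, Mul(-12, 6))), o) = Mul(Add(H, Add(4, -72)), o) = Mul(Add(H, -68), o) = Mul(Add(-68, H), o) = Mul(o, Add(-68, H)))
Add(Add(Add(Mul(q, Pow(85449, -1)), Mul(-164165, Pow(-47735, -1))), 128740), Function('S')(379, -184)) = Add(Add(Add(Mul(-63463, Pow(85449, -1)), Mul(-164165, Pow(-47735, -1))), 128740), Mul(379, Add(-68, -184))) = Add(Add(Add(Mul(-63463, Rational(1, 85449)), Mul(-164165, Rational(-1, 47735))), 128740), Mul(379, -252)) = Add(Add(Add(Rational(-63463, 85449), Rational(32833, 9547)), 128740), -95508) = Add(Add(Rational(2199665756, 815781603), 128740), -95508) = Add(Rational(105025923235976, 815781603), -95508) = Rational(27112253896652, 815781603)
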